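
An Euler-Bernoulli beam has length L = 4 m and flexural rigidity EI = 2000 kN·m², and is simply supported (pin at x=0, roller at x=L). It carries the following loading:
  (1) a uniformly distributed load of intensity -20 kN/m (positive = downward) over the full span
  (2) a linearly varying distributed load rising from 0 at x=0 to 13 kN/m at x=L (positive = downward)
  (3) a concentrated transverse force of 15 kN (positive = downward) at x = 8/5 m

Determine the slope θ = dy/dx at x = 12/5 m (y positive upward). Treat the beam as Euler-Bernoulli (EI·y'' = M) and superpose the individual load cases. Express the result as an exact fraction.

Load 1 — uniform load w=-20 kN/m over full span:
  θ_1 = -w(L³-6Lx²+4x³)/(24EI) = -(-20)·(4³-6·4·(12/5)²+4·(12/5)³)/(24·2000) = -74/9375 rad
Load 2 — triangular load w₀=13 kN/m (0→w₀ over full span):
  θ_2 = -w₀(7L⁴-30L²x²+15x⁴)/(360LEI) = -13·(7·4⁴-30·4²·(12/5)²+15·(12/5)⁴)/(360·4·2000) = 1508/703125 rad
Load 3 — point force P=15 kN at a=8/5 m (b=L-a=12/5):
  θ_3 = -Pa(2L²-6Lx+3x²+a²)/(6LEI)  [x>a] = -15·(8/5)·(2·4²-6·4·(12/5)+3·(12/5)²+(8/5)²)/(6·4·2000) = 9/3125 rad
Superposition: θ = Σ θ_i = -2017/703125 rad ≈ -0.002869 rad

θ(12/5) = -2017/703125 rad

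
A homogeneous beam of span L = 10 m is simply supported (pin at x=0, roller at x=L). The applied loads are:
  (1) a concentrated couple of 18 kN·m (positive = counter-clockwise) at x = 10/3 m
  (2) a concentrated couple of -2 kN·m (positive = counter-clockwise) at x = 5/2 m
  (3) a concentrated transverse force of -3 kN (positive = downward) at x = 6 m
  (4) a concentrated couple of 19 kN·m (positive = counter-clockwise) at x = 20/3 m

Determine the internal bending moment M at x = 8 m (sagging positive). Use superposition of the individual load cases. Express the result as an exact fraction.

M(8) = -53/5 kN·m

Load 1 — applied couple M₀=18 kN·m at a=10/3 m (b=L-a=20/3):
  M_1 = M₀x/L - M₀  [x>a] = 18·8/10 - 18 = -18/5 kN·m
Load 2 — applied couple M₀=-2 kN·m at a=5/2 m (b=L-a=15/2):
  M_2 = M₀x/L - M₀  [x>a] = (-2)·8/10 - (-2) = 2/5 kN·m
Load 3 — point force P=-3 kN at a=6 m (b=L-a=4):
  M_3 = Pa(L-x)/L  [x>a] = (-3)·6·(10-8)/10 = -18/5 kN·m
Load 4 — applied couple M₀=19 kN·m at a=20/3 m (b=L-a=10/3):
  M_4 = M₀x/L - M₀  [x>a] = 19·8/10 - 19 = -19/5 kN·m
Superposition: M = Σ M_i = -53/5 kN·m ≈ -10.600000 kN·m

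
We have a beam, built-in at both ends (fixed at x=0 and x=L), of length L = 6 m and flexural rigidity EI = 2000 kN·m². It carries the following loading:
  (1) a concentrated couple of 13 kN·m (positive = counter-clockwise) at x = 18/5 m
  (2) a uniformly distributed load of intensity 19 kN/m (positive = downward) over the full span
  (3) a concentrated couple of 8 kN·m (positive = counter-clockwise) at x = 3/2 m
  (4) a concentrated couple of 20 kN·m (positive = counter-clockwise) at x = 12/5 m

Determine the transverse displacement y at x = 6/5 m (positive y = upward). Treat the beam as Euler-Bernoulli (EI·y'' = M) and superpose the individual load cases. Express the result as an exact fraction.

y(6/5) = -84987/6250000 m

Load 1 — applied couple M₀=13 kN·m at a=18/5 m (b=L-a=12/5):
  y_1 = (R_Ax³/6 - M_Ax²/2)/EI  [x≤a] with R_A=78/25, M_A=104/25 = ((78/25)·(6/5)³/6 - (104/25)·(6/5)²/2)/2000 = -819/781250 m
Load 2 — uniform load w=19 kN/m over full span:
  y_2 = -wx²(L-x)²/(24EI) = -19·(6/5)²·(6-(6/5))²/(24·2000) = -1026/78125 m
Load 3 — applied couple M₀=8 kN·m at a=3/2 m (b=L-a=9/2):
  y_3 = (R_Ax³/6 - M_Ax²/2)/EI  [x≤a] with R_A=3/2, M_A=-3/2 = ((3/2)·(6/5)³/6 - (-3/2)·(6/5)²/2)/2000 = 189/250000 m
Load 4 — applied couple M₀=20 kN·m at a=12/5 m (b=L-a=18/5):
  y_4 = (R_Ax³/6 - M_Ax²/2)/EI  [x≤a] with R_A=24/5, M_A=12/5 = ((24/5)·(6/5)³/6 - (12/5)·(6/5)²/2)/2000 = -27/156250 m
Superposition: y = Σ y_i = -84987/6250000 m ≈ -0.013598 m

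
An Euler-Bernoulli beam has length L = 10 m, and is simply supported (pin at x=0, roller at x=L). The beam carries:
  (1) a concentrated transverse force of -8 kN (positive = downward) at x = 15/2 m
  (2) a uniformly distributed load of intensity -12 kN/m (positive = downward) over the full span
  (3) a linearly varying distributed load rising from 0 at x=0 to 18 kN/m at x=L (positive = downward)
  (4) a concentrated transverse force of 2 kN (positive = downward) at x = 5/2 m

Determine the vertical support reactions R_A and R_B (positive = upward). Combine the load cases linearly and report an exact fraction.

Load 1 — point force P=-8 kN at a=15/2 m (b=L-a=5/2):
  R_A = Pb/L = (-8)·(5/2)/10 = -2 kN
  R_B = Pa/L = (-8)·(15/2)/10 = -6 kN
Load 2 — uniform load w=-12 kN/m over full span:
  R_A = wL/2 = (-12)·10/2 = -60 kN
  R_B = wL/2 = (-12)·10/2 = -60 kN
Load 3 — triangular load w₀=18 kN/m (0→w₀ over full span):
  R_A = w₀L/6 = 18·10/6 = 30 kN
  R_B = w₀L/3 = 18·10/3 = 60 kN
Load 4 — point force P=2 kN at a=5/2 m (b=L-a=15/2):
  R_A = Pb/L = 2·(15/2)/10 = 3/2 kN
  R_B = Pa/L = 2·(5/2)/10 = 1/2 kN
Superposition: R_A = -61/2 kN, R_B = -11/2 kN

R_A = -61/2 kN, R_B = -11/2 kN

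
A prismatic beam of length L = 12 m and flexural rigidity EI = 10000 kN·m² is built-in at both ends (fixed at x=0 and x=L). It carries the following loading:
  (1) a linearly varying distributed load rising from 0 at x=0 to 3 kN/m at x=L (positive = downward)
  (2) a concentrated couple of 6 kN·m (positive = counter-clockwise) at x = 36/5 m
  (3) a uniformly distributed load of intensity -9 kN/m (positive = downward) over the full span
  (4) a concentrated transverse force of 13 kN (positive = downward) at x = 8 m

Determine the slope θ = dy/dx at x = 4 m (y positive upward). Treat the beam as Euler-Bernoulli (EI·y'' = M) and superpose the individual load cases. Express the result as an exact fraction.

Load 1 — triangular load w₀=3 kN/m (0→w₀ over full span):
  θ_1 = -w₀(2x(L-x)(L-2x)(x+2L)+x²(L-x)²)/(120LEI) = -3·(2·4·(12-4)·(12-2·4)·(4+2·12)+4²·(12-4)²)/(120·12·10000) = -16/9375 rad
Load 2 — applied couple M₀=6 kN·m at a=36/5 m (b=L-a=24/5):
  θ_2 = (R_Ax²/2 - M_Ax)/EI  [x≤a] with R_A=18/25, M_A=48/25 = ((18/25)·4²/2 - (48/25)·4)/10000 = -3/15625 rad
Load 3 — uniform load w=-9 kN/m over full span:
  θ_3 = -wx(L-x)(L-2x)/(12EI) = -(-9)·4·(12-4)·(12-2·4)/(12·10000) = 6/625 rad
Load 4 — point force P=13 kN at a=8 m (b=L-a=4):
  θ_4 = -Pb²x(2aL-(3a+b)x)/(2L³EI)  [x≤a] = -13·4²·4·(2·8·12-(3·8+4)·4)/(2·12³·10000) = -13/6750 rad
Superposition: θ = Σ θ_i = 4873/843750 rad ≈ 0.005775 rad

θ(4) = 4873/843750 rad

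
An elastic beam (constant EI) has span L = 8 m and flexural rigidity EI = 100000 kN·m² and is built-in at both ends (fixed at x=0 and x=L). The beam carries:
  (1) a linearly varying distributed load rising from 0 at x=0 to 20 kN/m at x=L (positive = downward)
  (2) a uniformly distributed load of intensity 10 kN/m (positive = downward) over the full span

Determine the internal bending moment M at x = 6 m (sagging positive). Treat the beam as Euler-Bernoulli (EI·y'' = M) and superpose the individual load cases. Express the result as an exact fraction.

M(6) = 18 kN·m

Load 1 — triangular load w₀=20 kN/m (0→w₀ over full span):
  M_1 = 3w₀Lx/20 - w₀L²/30 - w₀x³/(6L) = 3·20·8·6/20 - 20·8²/30 - 20·6³/(6·8) = 34/3 kN·m
Load 2 — uniform load w=10 kN/m over full span:
  M_2 = wLx/2 - wL²/12 - wx²/2 = 10·8·6/2 - 10·8²/12 - 10·6²/2 = 20/3 kN·m
Superposition: M = Σ M_i = 18 kN·m ≈ 18.000000 kN·m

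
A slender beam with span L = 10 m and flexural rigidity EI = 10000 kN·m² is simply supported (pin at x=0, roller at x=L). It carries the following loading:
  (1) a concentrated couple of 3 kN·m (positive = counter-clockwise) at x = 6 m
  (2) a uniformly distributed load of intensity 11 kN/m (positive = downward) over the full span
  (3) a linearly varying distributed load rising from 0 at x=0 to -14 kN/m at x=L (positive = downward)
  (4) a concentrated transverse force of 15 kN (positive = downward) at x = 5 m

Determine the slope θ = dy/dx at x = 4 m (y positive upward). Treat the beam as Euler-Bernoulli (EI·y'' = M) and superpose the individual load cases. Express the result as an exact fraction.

θ(4) = -12443/1800000 rad

Load 1 — applied couple M₀=3 kN·m at a=6 m (b=L-a=4):
  θ_1 = (M₀x²/(2L)+C₁)/EI  [x≤a] with C₁=M₀(3b²-L²)/(6L)=-13/5 = (3·4²/(2·10)+(-13/5))/10000 = -1/50000 rad
Load 2 — uniform load w=11 kN/m over full span:
  θ_2 = -w(L³-6Lx²+4x³)/(24EI) = -11·(10³-6·10·4²+4·4³)/(24·10000) = -407/30000 rad
Load 3 — triangular load w₀=-14 kN/m (0→w₀ over full span):
  θ_3 = -w₀(7L⁴-30L²x²+15x⁴)/(360LEI) = -(-14)·(7·10⁴-30·10²·4²+15·4⁴)/(360·10·10000) = 2261/225000 rad
Load 4 — point force P=15 kN at a=5 m (b=L-a=5):
  θ_4 = -Pb(L²-b²-3x²)/(6LEI)  [x≤a] = -15·5·(10²-5²-3·4²)/(6·10·10000) = -27/8000 rad
Superposition: θ = Σ θ_i = -12443/1800000 rad ≈ -0.006913 rad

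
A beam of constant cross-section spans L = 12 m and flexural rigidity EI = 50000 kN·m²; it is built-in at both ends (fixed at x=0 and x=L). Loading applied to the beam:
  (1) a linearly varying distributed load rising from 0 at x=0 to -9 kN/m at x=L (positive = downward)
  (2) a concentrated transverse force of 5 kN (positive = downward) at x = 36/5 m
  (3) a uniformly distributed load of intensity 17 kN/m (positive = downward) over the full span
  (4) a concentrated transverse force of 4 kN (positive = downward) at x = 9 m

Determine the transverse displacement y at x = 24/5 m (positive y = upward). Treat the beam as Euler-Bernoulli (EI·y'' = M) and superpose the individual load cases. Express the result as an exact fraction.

Load 1 — triangular load w₀=-9 kN/m (0→w₀ over full span):
  y_1 = -w₀x²(L-x)²(x+2L)/(120LEI) = -(-9)·(24/5)²·(12-(24/5))²·((24/5)+2·12)/(120·12·50000) = 209952/48828125 m
Load 2 — point force P=5 kN at a=36/5 m (b=L-a=24/5):
  y_2 = -Pb²x²(3aL-(3a+b)x)/(6L³EI)  [x≤a] = -5·(24/5)²·(24/5)²·(3·(36/5)·12-(3·(36/5)+(24/5))·(24/5))/(6·12³·50000) = -6624/9765625 m
Load 3 — uniform load w=17 kN/m over full span:
  y_3 = -wx²(L-x)²/(24EI) = -17·(24/5)²·(12-(24/5))²/(24·50000) = -33048/1953125 m
Load 4 — point force P=4 kN at a=9 m (b=L-a=3):
  y_4 = -Pb²x²(3aL-(3a+b)x)/(6L³EI)  [x≤a] = -4·3²·(24/5)²·(3·9·12-(3·9+3)·(24/5))/(6·12³·50000) = -9/31250 m
Superposition: y = Σ y_i = -1326861/97656250 m ≈ -0.013587 m

y(24/5) = -1326861/97656250 m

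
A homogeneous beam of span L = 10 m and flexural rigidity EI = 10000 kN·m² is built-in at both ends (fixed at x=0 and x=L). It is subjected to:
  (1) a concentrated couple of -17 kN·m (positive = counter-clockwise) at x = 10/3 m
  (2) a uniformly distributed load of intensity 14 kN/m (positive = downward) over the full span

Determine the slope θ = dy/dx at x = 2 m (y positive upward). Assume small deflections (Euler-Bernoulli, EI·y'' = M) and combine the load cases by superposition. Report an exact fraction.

Load 1 — applied couple M₀=-17 kN·m at a=10/3 m (b=L-a=20/3):
  θ_1 = (R_Ax²/2 - M_Ax)/EI  [x≤a] with R_A=-34/15, M_A=0 = ((-34/15)·2²/2 - 0·2)/10000 = -17/37500 rad
Load 2 — uniform load w=14 kN/m over full span:
  θ_2 = -wx(L-x)(L-2x)/(12EI) = -14·2·(10-2)·(10-2·2)/(12·10000) = -7/625 rad
Superposition: θ = Σ θ_i = -437/37500 rad ≈ -0.011653 rad

θ(2) = -437/37500 rad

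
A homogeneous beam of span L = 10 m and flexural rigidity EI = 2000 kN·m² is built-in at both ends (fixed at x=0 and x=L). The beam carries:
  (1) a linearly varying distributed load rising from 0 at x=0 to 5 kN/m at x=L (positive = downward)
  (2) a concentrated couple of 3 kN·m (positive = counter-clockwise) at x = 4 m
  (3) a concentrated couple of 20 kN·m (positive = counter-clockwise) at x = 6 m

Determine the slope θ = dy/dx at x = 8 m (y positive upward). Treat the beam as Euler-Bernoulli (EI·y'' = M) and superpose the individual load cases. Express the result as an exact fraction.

θ(8) = 1991/187500 rad

Load 1 — triangular load w₀=5 kN/m (0→w₀ over full span):
  θ_1 = -w₀(2x(L-x)(L-2x)(x+2L)+x²(L-x)²)/(120LEI) = -5·(2·8·(10-8)·(10-2·8)·(8+2·10)+8²·(10-8)²)/(120·10·2000) = 4/375 rad
Load 2 — applied couple M₀=3 kN·m at a=4 m (b=L-a=6):
  θ_2 = (R_Ax²/2 - M_Ax - M₀(x-a))/EI  [x>a] with R_A=54/125, M_A=9/25 = ((54/125)·8²/2 - (9/25)·8 - 3·(8-4))/2000 = -33/62500 rad
Load 3 — applied couple M₀=20 kN·m at a=6 m (b=L-a=4):
  θ_3 = (R_Ax²/2 - M_Ax - M₀(x-a))/EI  [x>a] with R_A=72/25, M_A=32/5 = ((72/25)·8²/2 - (32/5)·8 - 20·(8-6))/2000 = 3/6250 rad
Superposition: θ = Σ θ_i = 1991/187500 rad ≈ 0.010619 rad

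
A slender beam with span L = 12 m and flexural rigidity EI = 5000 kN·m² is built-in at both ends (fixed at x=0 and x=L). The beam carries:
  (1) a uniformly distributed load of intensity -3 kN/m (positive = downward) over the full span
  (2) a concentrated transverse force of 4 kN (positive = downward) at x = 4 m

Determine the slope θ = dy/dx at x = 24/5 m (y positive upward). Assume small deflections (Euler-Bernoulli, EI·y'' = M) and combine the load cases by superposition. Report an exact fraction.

Load 1 — uniform load w=-3 kN/m over full span:
  θ_1 = -wx(L-x)(L-2x)/(12EI) = -(-3)·(24/5)·(12-(24/5))·(12-2·(24/5))/(12·5000) = 324/78125 rad
Load 2 — point force P=4 kN at a=4 m (b=L-a=8):
  θ_2 = Pa²(L-x)(2bL-(3b+a)(L-x))/(2L³EI)  [x>a] = 4·4²·(12-(24/5))·(2·8·12-(3·8+4)·(12-(24/5)))/(2·12³·5000) = -4/15625 rad
Superposition: θ = Σ θ_i = 304/78125 rad ≈ 0.003891 rad

θ(24/5) = 304/78125 rad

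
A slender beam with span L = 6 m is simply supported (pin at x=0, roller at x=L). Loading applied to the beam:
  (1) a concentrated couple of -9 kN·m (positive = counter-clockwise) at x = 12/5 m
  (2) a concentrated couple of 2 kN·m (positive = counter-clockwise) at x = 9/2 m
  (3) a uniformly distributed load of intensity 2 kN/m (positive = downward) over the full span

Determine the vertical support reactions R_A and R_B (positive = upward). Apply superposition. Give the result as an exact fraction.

R_A = 29/6 kN, R_B = 43/6 kN

Load 1 — applied couple M₀=-9 kN·m at a=12/5 m (b=L-a=18/5):
  R_A = M₀/L = (-9)/6 = -3/2 kN
  R_B = -M₀/L = -(-9)/6 = 3/2 kN
Load 2 — applied couple M₀=2 kN·m at a=9/2 m (b=L-a=3/2):
  R_A = M₀/L = 2/6 = 1/3 kN
  R_B = -M₀/L = -2/6 = -1/3 kN
Load 3 — uniform load w=2 kN/m over full span:
  R_A = wL/2 = 2·6/2 = 6 kN
  R_B = wL/2 = 2·6/2 = 6 kN
Superposition: R_A = 29/6 kN, R_B = 43/6 kN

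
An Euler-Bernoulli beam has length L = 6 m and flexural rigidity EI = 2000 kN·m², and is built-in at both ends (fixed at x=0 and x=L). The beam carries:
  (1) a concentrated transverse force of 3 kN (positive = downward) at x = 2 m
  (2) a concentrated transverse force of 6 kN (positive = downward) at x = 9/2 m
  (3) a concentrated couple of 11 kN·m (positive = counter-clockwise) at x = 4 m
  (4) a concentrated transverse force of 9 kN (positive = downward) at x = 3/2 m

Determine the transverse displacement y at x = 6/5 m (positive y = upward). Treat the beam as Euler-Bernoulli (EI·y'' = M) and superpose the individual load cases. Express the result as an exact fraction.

y(6/5) = -14883/4000000 m

Load 1 — point force P=3 kN at a=2 m (b=L-a=4):
  y_1 = -Pb²x²(3aL-(3a+b)x)/(6L³EI)  [x≤a] = -3·4²·(6/5)²·(3·2·6-(3·2+4)·(6/5))/(6·6³·2000) = -2/3125 m
Load 2 — point force P=6 kN at a=9/2 m (b=L-a=3/2):
  y_2 = -Pb²x²(3aL-(3a+b)x)/(6L³EI)  [x≤a] = -6·(3/2)²·(6/5)²·(3·(9/2)·6-(3·(9/2)+(3/2))·(6/5))/(6·6³·2000) = -189/400000 m
Load 3 — applied couple M₀=11 kN·m at a=4 m (b=L-a=2):
  y_3 = (R_Ax³/6 - M_Ax²/2)/EI  [x≤a] with R_A=22/9, M_A=11/3 = ((22/9)·(6/5)³/6 - (11/3)·(6/5)²/2)/2000 = -121/125000 m
Load 4 — point force P=9 kN at a=3/2 m (b=L-a=9/2):
  y_4 = -Pb²x²(3aL-(3a+b)x)/(6L³EI)  [x≤a] = -9·(9/2)²·(6/5)²·(3·(3/2)·6-(3·(3/2)+(9/2))·(6/5))/(6·6³·2000) = -6561/4000000 m
Superposition: y = Σ y_i = -14883/4000000 m ≈ -0.003721 m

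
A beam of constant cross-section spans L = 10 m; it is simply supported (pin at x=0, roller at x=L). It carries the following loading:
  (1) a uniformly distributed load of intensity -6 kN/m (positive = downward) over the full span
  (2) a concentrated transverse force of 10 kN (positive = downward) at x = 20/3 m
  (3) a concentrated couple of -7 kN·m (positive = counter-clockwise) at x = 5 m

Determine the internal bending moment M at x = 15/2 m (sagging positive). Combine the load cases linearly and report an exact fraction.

M(15/2) = -227/6 kN·m

Load 1 — uniform load w=-6 kN/m over full span:
  M_1 = wx(L-x)/2 = (-6)·(15/2)·(10-(15/2))/2 = -225/4 kN·m
Load 2 — point force P=10 kN at a=20/3 m (b=L-a=10/3):
  M_2 = Pa(L-x)/L  [x>a] = 10·(20/3)·(10-(15/2))/10 = 50/3 kN·m
Load 3 — applied couple M₀=-7 kN·m at a=5 m (b=L-a=5):
  M_3 = M₀x/L - M₀  [x>a] = (-7)·(15/2)/10 - (-7) = 7/4 kN·m
Superposition: M = Σ M_i = -227/6 kN·m ≈ -37.833333 kN·m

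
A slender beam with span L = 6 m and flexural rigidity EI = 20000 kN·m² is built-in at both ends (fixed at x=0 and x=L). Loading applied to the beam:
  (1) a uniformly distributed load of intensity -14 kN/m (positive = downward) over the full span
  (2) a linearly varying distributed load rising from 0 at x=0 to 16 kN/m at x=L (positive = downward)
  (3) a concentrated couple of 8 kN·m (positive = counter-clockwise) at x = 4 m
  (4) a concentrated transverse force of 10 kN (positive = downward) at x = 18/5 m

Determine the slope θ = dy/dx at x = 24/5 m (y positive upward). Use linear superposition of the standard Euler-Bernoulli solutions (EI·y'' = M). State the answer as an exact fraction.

θ(24/5) = -77/625000 rad

Load 1 — uniform load w=-14 kN/m over full span:
  θ_1 = -wx(L-x)(L-2x)/(12EI) = -(-14)·(24/5)·(6-(24/5))·(6-2·(24/5))/(12·20000) = -189/156250 rad
Load 2 — triangular load w₀=16 kN/m (0→w₀ over full span):
  θ_2 = -w₀(2x(L-x)(L-2x)(x+2L)+x²(L-x)²)/(120LEI) = -16·(2·(24/5)·(6-(24/5))·(6-2·(24/5))·((24/5)+2·6)+(24/5)²·(6-(24/5))²)/(120·6·20000) = 288/390625 rad
Load 3 — applied couple M₀=8 kN·m at a=4 m (b=L-a=2):
  θ_3 = (R_Ax²/2 - M_Ax - M₀(x-a))/EI  [x>a] with R_A=16/9, M_A=8/3 = ((16/9)·(24/5)²/2 - (8/3)·(24/5) - 8·((24/5)-4))/20000 = 1/15625 rad
Load 4 — point force P=10 kN at a=18/5 m (b=L-a=12/5):
  θ_4 = Pa²(L-x)(2bL-(3b+a)(L-x))/(2L³EI)  [x>a] = 10·(18/5)²·(6-(24/5))·(2·(12/5)·6-(3·(12/5)+(18/5))·(6-(24/5)))/(2·6³·20000) = 891/3125000 rad
Superposition: θ = Σ θ_i = -77/625000 rad ≈ -0.000123 rad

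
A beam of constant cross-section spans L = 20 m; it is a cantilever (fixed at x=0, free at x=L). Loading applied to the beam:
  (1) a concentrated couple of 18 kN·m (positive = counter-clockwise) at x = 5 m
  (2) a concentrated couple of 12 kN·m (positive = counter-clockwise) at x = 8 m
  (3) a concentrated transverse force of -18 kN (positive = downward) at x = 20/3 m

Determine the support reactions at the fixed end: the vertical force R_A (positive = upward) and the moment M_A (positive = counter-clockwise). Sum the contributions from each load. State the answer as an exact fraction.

R_A = -18 kN, M_A = -150 kN·m

Load 1 — applied couple M₀=18 kN·m at a=5 m (b=L-a=15):
  R_A = 0 kN
  M_A = -M₀ = -18 kN·m
Load 2 — applied couple M₀=12 kN·m at a=8 m (b=L-a=12):
  R_A = 0 kN
  M_A = -M₀ = -12 kN·m
Load 3 — point force P=-18 kN at a=20/3 m (b=L-a=40/3):
  R_A = P = (-18) = -18 kN
  M_A = Pa = (-18)·(20/3) = -120 kN·m
Superposition: R_A = -18 kN, M_A = -150 kN·m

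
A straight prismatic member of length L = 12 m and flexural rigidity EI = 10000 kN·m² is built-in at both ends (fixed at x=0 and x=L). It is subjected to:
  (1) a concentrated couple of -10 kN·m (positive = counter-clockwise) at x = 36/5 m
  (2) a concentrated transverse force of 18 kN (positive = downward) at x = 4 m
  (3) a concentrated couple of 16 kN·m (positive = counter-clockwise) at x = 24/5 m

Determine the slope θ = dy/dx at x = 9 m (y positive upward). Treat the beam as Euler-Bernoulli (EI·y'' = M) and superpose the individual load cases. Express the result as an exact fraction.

Load 1 — applied couple M₀=-10 kN·m at a=36/5 m (b=L-a=24/5):
  θ_1 = (R_Ax²/2 - M_Ax - M₀(x-a))/EI  [x>a] with R_A=-6/5, M_A=-16/5 = ((-6/5)·9²/2 - (-16/5)·9 - (-10)·(9-(36/5)))/10000 = -9/50000 rad
Load 2 — point force P=18 kN at a=4 m (b=L-a=8):
  θ_2 = Pa²(L-x)(2bL-(3b+a)(L-x))/(2L³EI)  [x>a] = 18·4²·(12-9)·(2·8·12-(3·8+4)·(12-9))/(2·12³·10000) = 27/10000 rad
Load 3 — applied couple M₀=16 kN·m at a=24/5 m (b=L-a=36/5):
  θ_3 = (R_Ax²/2 - M_Ax - M₀(x-a))/EI  [x>a] with R_A=48/25, M_A=48/25 = ((48/25)·9²/2 - (48/25)·9 - 16·(9-(24/5)))/10000 = -21/31250 rad
Superposition: θ = Σ θ_i = 231/125000 rad ≈ 0.001848 rad

θ(9) = 231/125000 rad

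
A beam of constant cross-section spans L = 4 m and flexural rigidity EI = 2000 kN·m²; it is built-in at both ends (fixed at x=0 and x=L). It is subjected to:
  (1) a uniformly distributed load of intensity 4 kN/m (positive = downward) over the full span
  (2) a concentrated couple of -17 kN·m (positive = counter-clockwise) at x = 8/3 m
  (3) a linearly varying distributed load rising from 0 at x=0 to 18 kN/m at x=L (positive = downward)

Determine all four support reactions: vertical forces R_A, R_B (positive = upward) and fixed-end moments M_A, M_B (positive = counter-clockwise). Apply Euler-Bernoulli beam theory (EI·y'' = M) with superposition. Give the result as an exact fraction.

Load 1 — uniform load w=4 kN/m over full span:
  R_A = wL/2 = 4·4/2 = 8 kN
  M_A = wL²/12 = 4·4²/12 = 16/3 kN·m
  R_B = wL/2 = 4·4/2 = 8 kN
  M_B = -wL²/12 = -4·4²/12 = -16/3 kN·m
Load 2 — applied couple M₀=-17 kN·m at a=8/3 m (b=L-a=4/3):
  R_A = 6M₀ab/L³ = 6·(-17)·(8/3)·(4/3)/4³ = -17/3 kN
  M_A = M₀b(2a-b)/L² = (-17)·(4/3)·(2·(8/3)-(4/3))/4² = -17/3 kN·m
  R_B = -6M₀ab/L³ = -6·(-17)·(8/3)·(4/3)/4³ = 17/3 kN
  M_B = M₀a(2b-a)/L² = (-17)·(8/3)·(2·(4/3)-(8/3))/4² = 0 kN·m
Load 3 — triangular load w₀=18 kN/m (0→w₀ over full span):
  R_A = 3w₀L/20 = 3·18·4/20 = 54/5 kN
  M_A = w₀L²/30 = 18·4²/30 = 48/5 kN·m
  R_B = 7w₀L/20 = 7·18·4/20 = 126/5 kN
  M_B = -w₀L²/20 = -18·4²/20 = -72/5 kN·m
Superposition: R_A = 197/15 kN, M_A = 139/15 kN·m, R_B = 583/15 kN, M_B = -296/15 kN·m

R_A = 197/15 kN, M_A = 139/15 kN·m, R_B = 583/15 kN, M_B = -296/15 kN·m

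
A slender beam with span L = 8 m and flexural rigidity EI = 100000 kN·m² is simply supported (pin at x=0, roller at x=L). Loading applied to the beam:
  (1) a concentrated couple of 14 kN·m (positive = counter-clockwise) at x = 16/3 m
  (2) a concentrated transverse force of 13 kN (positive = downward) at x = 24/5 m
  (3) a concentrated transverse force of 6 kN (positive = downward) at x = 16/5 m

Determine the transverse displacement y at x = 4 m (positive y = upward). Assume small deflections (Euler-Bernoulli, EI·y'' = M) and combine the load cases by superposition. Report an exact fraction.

Load 1 — applied couple M₀=14 kN·m at a=16/3 m (b=L-a=8/3):
  y_1 = (M₀x³/(6L)+C₁x)/EI  [x≤a] with C₁=M₀(3b²-L²)/(6L)=-112/9 = (14·4³/(6·8)+(-112/9)·4)/100000 = -7/22500 m
Load 2 — point force P=13 kN at a=24/5 m (b=L-a=16/5):
  y_2 = -Pbx(L²-b²-x²)/(6LEI)  [x≤a] = -13·(16/5)·4·(8²-(16/5)²-4²)/(6·8·100000) = -1534/1171875 m
Load 3 — point force P=6 kN at a=16/5 m (b=L-a=24/5):
  y_3 = -Pa(L-x)(2Lx-a²-x²)/(6LEI)  [x>a] = -6·(16/5)·(8-4)·(2·8·4-(16/5)²-4²)/(6·8·100000) = -236/390625 m
Superposition: y = Σ y_i = -31279/14062500 m ≈ -0.002224 m

y(4) = -31279/14062500 m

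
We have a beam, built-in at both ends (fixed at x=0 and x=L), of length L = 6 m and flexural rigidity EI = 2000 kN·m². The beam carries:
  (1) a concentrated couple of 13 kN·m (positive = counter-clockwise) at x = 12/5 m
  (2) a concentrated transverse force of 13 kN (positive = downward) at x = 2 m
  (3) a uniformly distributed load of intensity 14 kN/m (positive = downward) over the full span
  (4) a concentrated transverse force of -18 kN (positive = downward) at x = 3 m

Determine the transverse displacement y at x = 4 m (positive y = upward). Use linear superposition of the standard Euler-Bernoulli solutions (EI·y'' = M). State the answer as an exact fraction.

y(4) = -51101/4050000 m

Load 1 — applied couple M₀=13 kN·m at a=12/5 m (b=L-a=18/5):
  y_1 = (R_Ax³/6 - M_Ax²/2 - M₀(x-a)²/2)/EI  [x>a] with R_A=78/25, M_A=39/25 = ((78/25)·4³/6 - (39/25)·4²/2 - 13·(4-(12/5))²/2)/2000 = 13/6250 m
Load 2 — point force P=13 kN at a=2 m (b=L-a=4):
  y_2 = -Pa²(L-x)²(3bL-(3b+a)(L-x))/(6L³EI)  [x>a] = -13·2²·(6-4)²·(3·4·6-(3·4+2)·(6-4))/(6·6³·2000) = -143/40500 m
Load 3 — uniform load w=14 kN/m over full span:
  y_3 = -wx²(L-x)²/(24EI) = -14·4²·(6-4)²/(24·2000) = -7/375 m
Load 4 — point force P=-18 kN at a=3 m (b=L-a=3):
  y_4 = -Pa²(L-x)²(3bL-(3b+a)(L-x))/(6L³EI)  [x>a] = -(-18)·3²·(6-4)²·(3·3·6-(3·3+3)·(6-4))/(6·6³·2000) = 3/400 m
Superposition: y = Σ y_i = -51101/4050000 m ≈ -0.012618 m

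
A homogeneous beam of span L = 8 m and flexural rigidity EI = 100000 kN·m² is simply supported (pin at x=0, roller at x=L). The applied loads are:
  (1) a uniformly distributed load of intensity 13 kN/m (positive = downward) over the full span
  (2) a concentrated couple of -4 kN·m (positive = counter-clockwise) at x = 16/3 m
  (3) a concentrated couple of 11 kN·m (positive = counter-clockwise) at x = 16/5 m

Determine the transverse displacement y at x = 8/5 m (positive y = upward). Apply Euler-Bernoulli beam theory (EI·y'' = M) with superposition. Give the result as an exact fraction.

y(8/5) = -70949/17578125 m

Load 1 — uniform load w=13 kN/m over full span:
  y_1 = -wx(L³-2Lx²+x³)/(24EI) = -13·(8/5)·(8³-2·8·(8/5)²+(8/5)³)/(24·100000) = -24128/5859375 m
Load 2 — applied couple M₀=-4 kN·m at a=16/3 m (b=L-a=8/3):
  y_2 = (M₀x³/(6L)+C₁x)/EI  [x≤a] with C₁=M₀(3b²-L²)/(6L)=32/9 = ((-4)·(8/5)³/(6·8)+(32/9)·(8/5))/100000 = 188/3515625 m
Load 3 — applied couple M₀=11 kN·m at a=16/5 m (b=L-a=24/5):
  y_3 = (M₀x³/(6L)+C₁x)/EI  [x≤a] with C₁=M₀(3b²-L²)/(6L)=88/75 = (11·(8/5)³/(6·8)+(88/75)·(8/5))/100000 = 11/390625 m
Superposition: y = Σ y_i = -70949/17578125 m ≈ -0.004036 m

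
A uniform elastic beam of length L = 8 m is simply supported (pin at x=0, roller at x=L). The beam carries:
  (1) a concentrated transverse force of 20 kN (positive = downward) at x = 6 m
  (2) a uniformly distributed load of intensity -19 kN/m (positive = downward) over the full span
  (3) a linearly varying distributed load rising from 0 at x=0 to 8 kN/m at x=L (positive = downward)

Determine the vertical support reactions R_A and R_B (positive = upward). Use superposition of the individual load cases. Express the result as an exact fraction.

Load 1 — point force P=20 kN at a=6 m (b=L-a=2):
  R_A = Pb/L = 20·2/8 = 5 kN
  R_B = Pa/L = 20·6/8 = 15 kN
Load 2 — uniform load w=-19 kN/m over full span:
  R_A = wL/2 = (-19)·8/2 = -76 kN
  R_B = wL/2 = (-19)·8/2 = -76 kN
Load 3 — triangular load w₀=8 kN/m (0→w₀ over full span):
  R_A = w₀L/6 = 8·8/6 = 32/3 kN
  R_B = w₀L/3 = 8·8/3 = 64/3 kN
Superposition: R_A = -181/3 kN, R_B = -119/3 kN

R_A = -181/3 kN, R_B = -119/3 kN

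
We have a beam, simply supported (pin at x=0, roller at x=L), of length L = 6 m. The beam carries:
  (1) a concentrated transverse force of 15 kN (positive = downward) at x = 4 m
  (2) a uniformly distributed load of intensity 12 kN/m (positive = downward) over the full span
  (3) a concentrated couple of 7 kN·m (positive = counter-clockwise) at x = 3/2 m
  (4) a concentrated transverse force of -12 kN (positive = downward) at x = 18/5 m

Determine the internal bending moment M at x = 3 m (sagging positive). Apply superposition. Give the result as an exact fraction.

Load 1 — point force P=15 kN at a=4 m (b=L-a=2):
  M_1 = Pbx/L  [x≤a] = 15·2·3/6 = 15 kN·m
Load 2 — uniform load w=12 kN/m over full span:
  M_2 = wx(L-x)/2 = 12·3·(6-3)/2 = 54 kN·m
Load 3 — applied couple M₀=7 kN·m at a=3/2 m (b=L-a=9/2):
  M_3 = M₀x/L - M₀  [x>a] = 7·3/6 - 7 = -7/2 kN·m
Load 4 — point force P=-12 kN at a=18/5 m (b=L-a=12/5):
  M_4 = Pbx/L  [x≤a] = (-12)·(12/5)·3/6 = -72/5 kN·m
Superposition: M = Σ M_i = 511/10 kN·m ≈ 51.100000 kN·m

M(3) = 511/10 kN·m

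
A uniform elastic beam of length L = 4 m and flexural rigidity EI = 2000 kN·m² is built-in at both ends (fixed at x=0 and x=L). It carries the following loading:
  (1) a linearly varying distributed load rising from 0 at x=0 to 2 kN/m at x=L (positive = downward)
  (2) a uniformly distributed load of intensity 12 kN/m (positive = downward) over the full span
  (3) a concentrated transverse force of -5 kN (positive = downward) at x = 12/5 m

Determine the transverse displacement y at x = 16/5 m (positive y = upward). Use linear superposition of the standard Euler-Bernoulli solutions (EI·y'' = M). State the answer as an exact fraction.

y(16/5) = -8606/5859375 m

Load 1 — triangular load w₀=2 kN/m (0→w₀ over full span):
  y_1 = -w₀x²(L-x)²(x+2L)/(120LEI) = -2·(16/5)²·(4-(16/5))²·((16/5)+2·4)/(120·4·2000) = -896/5859375 m
Load 2 — uniform load w=12 kN/m over full span:
  y_2 = -wx²(L-x)²/(24EI) = -12·(16/5)²·(4-(16/5))²/(24·2000) = -128/78125 m
Load 3 — point force P=-5 kN at a=12/5 m (b=L-a=8/5):
  y_3 = -Pa²(L-x)²(3bL-(3b+a)(L-x))/(6L³EI)  [x>a] = -(-5)·(12/5)²·(4-(16/5))²·(3·(8/5)·4-(3·(8/5)+(12/5))·(4-(16/5)))/(6·4³·2000) = 126/390625 m
Superposition: y = Σ y_i = -8606/5859375 m ≈ -0.001469 m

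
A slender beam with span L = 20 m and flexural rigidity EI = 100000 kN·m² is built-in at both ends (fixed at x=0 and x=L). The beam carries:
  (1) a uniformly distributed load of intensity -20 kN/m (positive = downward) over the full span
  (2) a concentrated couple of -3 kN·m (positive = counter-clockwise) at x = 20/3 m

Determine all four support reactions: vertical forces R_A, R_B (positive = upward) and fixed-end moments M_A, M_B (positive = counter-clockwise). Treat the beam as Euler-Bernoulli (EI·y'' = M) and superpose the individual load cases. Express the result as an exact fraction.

Load 1 — uniform load w=-20 kN/m over full span:
  R_A = wL/2 = (-20)·20/2 = -200 kN
  M_A = wL²/12 = (-20)·20²/12 = -2000/3 kN·m
  R_B = wL/2 = (-20)·20/2 = -200 kN
  M_B = -wL²/12 = -(-20)·20²/12 = 2000/3 kN·m
Load 2 — applied couple M₀=-3 kN·m at a=20/3 m (b=L-a=40/3):
  R_A = 6M₀ab/L³ = 6·(-3)·(20/3)·(40/3)/20³ = -1/5 kN
  M_A = M₀b(2a-b)/L² = (-3)·(40/3)·(2·(20/3)-(40/3))/20² = 0 kN·m
  R_B = -6M₀ab/L³ = -6·(-3)·(20/3)·(40/3)/20³ = 1/5 kN
  M_B = M₀a(2b-a)/L² = (-3)·(20/3)·(2·(40/3)-(20/3))/20² = -1 kN·m
Superposition: R_A = -1001/5 kN, M_A = -2000/3 kN·m, R_B = -999/5 kN, M_B = 1997/3 kN·m

R_A = -1001/5 kN, M_A = -2000/3 kN·m, R_B = -999/5 kN, M_B = 1997/3 kN·m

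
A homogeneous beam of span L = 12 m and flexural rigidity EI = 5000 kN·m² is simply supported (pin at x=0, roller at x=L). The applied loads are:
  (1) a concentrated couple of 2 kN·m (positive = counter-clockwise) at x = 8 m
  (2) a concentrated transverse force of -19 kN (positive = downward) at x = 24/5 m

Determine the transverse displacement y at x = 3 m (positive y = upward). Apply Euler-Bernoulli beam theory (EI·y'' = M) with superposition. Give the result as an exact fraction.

y(3) = 233381/2500000 m

Load 1 — applied couple M₀=2 kN·m at a=8 m (b=L-a=4):
  y_1 = (M₀x³/(6L)+C₁x)/EI  [x≤a] with C₁=M₀(3b²-L²)/(6L)=-8/3 = (2·3³/(6·12)+(-8/3)·3)/5000 = -29/20000 m
Load 2 — point force P=-19 kN at a=24/5 m (b=L-a=36/5):
  y_2 = -Pbx(L²-b²-x²)/(6LEI)  [x≤a] = -(-19)·(36/5)·3·(12²-(36/5)²-3²)/(6·12·5000) = 118503/1250000 m
Superposition: y = Σ y_i = 233381/2500000 m ≈ 0.093352 m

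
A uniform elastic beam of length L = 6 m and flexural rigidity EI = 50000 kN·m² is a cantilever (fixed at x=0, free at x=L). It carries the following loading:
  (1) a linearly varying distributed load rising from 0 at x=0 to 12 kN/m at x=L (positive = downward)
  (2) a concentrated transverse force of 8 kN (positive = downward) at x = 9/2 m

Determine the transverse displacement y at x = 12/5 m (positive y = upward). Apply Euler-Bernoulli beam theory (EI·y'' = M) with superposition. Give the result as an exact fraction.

y(12/5) = -408546/48828125 m

Load 1 — triangular load w₀=12 kN/m (0→w₀ over full span):
  y_1 = (w₀Lx³/12-w₀L²x²/6-w₀x⁵/(120L))/EI = (12·6·(12/5)³/12-12·6²·(12/5)²/6-12·(12/5)⁵/(120·6))/50000 = -325296/48828125 m
Load 2 — point force P=8 kN at a=9/2 m (b=L-a=3/2):
  y_2 = -Px²(3a-x)/(6EI)  [x≤a] = -8·(12/5)²·(3·(9/2)-(12/5))/(6·50000) = -666/390625 m
Superposition: y = Σ y_i = -408546/48828125 m ≈ -0.008367 m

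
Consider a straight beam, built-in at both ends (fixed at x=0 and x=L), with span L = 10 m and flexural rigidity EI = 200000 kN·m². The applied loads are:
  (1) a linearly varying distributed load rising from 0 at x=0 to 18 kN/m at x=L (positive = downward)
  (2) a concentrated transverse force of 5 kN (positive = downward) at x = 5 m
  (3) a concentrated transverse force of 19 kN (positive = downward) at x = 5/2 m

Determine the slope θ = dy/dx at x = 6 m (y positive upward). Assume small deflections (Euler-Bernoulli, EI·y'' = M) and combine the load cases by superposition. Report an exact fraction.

Load 1 — triangular load w₀=18 kN/m (0→w₀ over full span):
  θ_1 = -w₀(2x(L-x)(L-2x)(x+2L)+x²(L-x)²)/(120LEI) = -18·(2·6·(10-6)·(10-2·6)·(6+2·10)+6²·(10-6)²)/(120·10·200000) = 9/62500 rad
Load 2 — point force P=5 kN at a=5 m (b=L-a=5):
  θ_2 = Pa²(L-x)(2bL-(3b+a)(L-x))/(2L³EI)  [x>a] = 5·5²·(10-6)·(2·5·10-(3·5+5)·(10-6))/(2·10³·200000) = 1/40000 rad
Load 3 — point force P=19 kN at a=5/2 m (b=L-a=15/2):
  θ_3 = Pa²(L-x)(2bL-(3b+a)(L-x))/(2L³EI)  [x>a] = 19·(5/2)²·(10-6)·(2·(15/2)·10-(3·(15/2)+(5/2))·(10-6))/(2·10³·200000) = 19/320000 rad
Superposition: θ = Σ θ_i = 1827/8000000 rad ≈ 0.000228 rad

θ(6) = 1827/8000000 rad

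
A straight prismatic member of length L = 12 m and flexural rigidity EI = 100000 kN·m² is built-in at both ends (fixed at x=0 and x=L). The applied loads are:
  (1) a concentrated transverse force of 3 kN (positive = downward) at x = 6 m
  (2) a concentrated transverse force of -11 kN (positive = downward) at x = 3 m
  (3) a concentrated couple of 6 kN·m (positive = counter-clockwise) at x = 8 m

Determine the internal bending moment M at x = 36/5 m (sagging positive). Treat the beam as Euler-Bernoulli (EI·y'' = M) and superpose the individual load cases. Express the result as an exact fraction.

M(36/5) = 55/16 kN·m

Load 1 — point force P=3 kN at a=6 m (b=L-a=6):
  M_1 = Pa²(a+3b)(L-x)/L³ - Pa²b/L²  [x>a] = 3·6²·(6+3·6)·(12-(36/5))/12³ - 3·6²·6/12² = 27/10 kN·m
Load 2 — point force P=-11 kN at a=3 m (b=L-a=9):
  M_2 = Pa²(a+3b)(L-x)/L³ - Pa²b/L²  [x>a] = (-11)·3²·(3+3·9)·(12-(36/5))/12³ - (-11)·3²·9/12² = -33/16 kN·m
Load 3 — applied couple M₀=6 kN·m at a=8 m (b=L-a=4):
  M_3 = R_Ax - M_A  [x≤a] with R_A=2/3, M_A=2 = (2/3)·(36/5) - 2 = 14/5 kN·m
Superposition: M = Σ M_i = 55/16 kN·m ≈ 3.437500 kN·m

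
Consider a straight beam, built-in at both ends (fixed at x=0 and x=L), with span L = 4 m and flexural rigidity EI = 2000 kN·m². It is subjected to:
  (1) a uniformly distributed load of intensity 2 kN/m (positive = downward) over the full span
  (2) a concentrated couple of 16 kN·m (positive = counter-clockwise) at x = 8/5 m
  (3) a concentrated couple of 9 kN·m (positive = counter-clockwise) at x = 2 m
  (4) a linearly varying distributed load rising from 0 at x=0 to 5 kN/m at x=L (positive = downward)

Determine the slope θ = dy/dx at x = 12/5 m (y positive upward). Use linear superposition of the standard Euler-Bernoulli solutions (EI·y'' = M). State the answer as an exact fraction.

Load 1 — uniform load w=2 kN/m over full span:
  θ_1 = -wx(L-x)(L-2x)/(12EI) = -2·(12/5)·(4-(12/5))·(4-2·(12/5))/(12·2000) = 4/15625 rad
Load 2 — applied couple M₀=16 kN·m at a=8/5 m (b=L-a=12/5):
  θ_2 = (R_Ax²/2 - M_Ax - M₀(x-a))/EI  [x>a] with R_A=144/25, M_A=48/25 = ((144/25)·(12/5)²/2 - (48/25)·(12/5) - 16·((12/5)-(8/5)))/2000 = -32/78125 rad
Load 3 — applied couple M₀=9 kN·m at a=2 m (b=L-a=2):
  θ_3 = (R_Ax²/2 - M_Ax - M₀(x-a))/EI  [x>a] with R_A=27/8, M_A=9/4 = ((27/8)·(12/5)²/2 - (9/4)·(12/5) - 9·((12/5)-2))/2000 = 9/25000 rad
Load 4 — triangular load w₀=5 kN/m (0→w₀ over full span):
  θ_4 = -w₀(2x(L-x)(L-2x)(x+2L)+x²(L-x)²)/(120LEI) = -5·(2·(12/5)·(4-(12/5))·(4-2·(12/5))·((12/5)+2·4)+(12/5)²·(4-(12/5))²)/(120·4·2000) = 4/15625 rad
Superposition: θ = Σ θ_i = 289/625000 rad ≈ 0.000462 rad

θ(12/5) = 289/625000 rad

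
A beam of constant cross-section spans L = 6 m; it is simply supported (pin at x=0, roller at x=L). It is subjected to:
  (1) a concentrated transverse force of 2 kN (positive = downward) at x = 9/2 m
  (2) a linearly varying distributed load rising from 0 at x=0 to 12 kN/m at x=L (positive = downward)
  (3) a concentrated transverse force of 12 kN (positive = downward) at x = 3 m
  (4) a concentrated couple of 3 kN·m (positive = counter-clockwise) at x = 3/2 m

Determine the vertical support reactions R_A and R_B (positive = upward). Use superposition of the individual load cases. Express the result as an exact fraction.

R_A = 19 kN, R_B = 31 kN

Load 1 — point force P=2 kN at a=9/2 m (b=L-a=3/2):
  R_A = Pb/L = 2·(3/2)/6 = 1/2 kN
  R_B = Pa/L = 2·(9/2)/6 = 3/2 kN
Load 2 — triangular load w₀=12 kN/m (0→w₀ over full span):
  R_A = w₀L/6 = 12·6/6 = 12 kN
  R_B = w₀L/3 = 12·6/3 = 24 kN
Load 3 — point force P=12 kN at a=3 m (b=L-a=3):
  R_A = Pb/L = 12·3/6 = 6 kN
  R_B = Pa/L = 12·3/6 = 6 kN
Load 4 — applied couple M₀=3 kN·m at a=3/2 m (b=L-a=9/2):
  R_A = M₀/L = 3/6 = 1/2 kN
  R_B = -M₀/L = -3/6 = -1/2 kN
Superposition: R_A = 19 kN, R_B = 31 kN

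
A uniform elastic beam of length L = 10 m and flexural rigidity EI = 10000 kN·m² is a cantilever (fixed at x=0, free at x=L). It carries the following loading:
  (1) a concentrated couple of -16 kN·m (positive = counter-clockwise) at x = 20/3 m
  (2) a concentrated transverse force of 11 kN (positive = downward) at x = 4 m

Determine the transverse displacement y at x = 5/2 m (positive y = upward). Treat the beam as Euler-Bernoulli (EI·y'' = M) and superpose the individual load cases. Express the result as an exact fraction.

y(5/2) = -61/3840 m

Load 1 — applied couple M₀=-16 kN·m at a=20/3 m (b=L-a=10/3):
  y_1 = M₀x²/(2EI)  [x≤a] = (-16)·(5/2)²/(2·10000) = -1/200 m
Load 2 — point force P=11 kN at a=4 m (b=L-a=6):
  y_2 = -Px²(3a-x)/(6EI)  [x≤a] = -11·(5/2)²·(3·4-(5/2))/(6·10000) = -209/19200 m
Superposition: y = Σ y_i = -61/3840 m ≈ -0.015885 m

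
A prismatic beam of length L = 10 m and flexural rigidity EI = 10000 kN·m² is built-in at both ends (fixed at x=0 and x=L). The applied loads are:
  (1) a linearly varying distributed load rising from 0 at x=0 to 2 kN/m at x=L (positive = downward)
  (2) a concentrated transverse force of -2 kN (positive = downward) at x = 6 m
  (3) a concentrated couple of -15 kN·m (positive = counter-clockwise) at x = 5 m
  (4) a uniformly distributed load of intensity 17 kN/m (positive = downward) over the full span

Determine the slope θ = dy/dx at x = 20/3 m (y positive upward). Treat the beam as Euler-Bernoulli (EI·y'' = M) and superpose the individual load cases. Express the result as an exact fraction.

Load 1 — triangular load w₀=2 kN/m (0→w₀ over full span):
  θ_1 = -w₀(2x(L-x)(L-2x)(x+2L)+x²(L-x)²)/(120LEI) = -2·(2·(20/3)·(10-(20/3))·(10-2·(20/3))·((20/3)+2·10)+(20/3)²·(10-(20/3))²)/(120·10·10000) = 7/12150 rad
Load 2 — point force P=-2 kN at a=6 m (b=L-a=4):
  θ_2 = Pa²(L-x)(2bL-(3b+a)(L-x))/(2L³EI)  [x>a] = (-2)·6²·(10-(20/3))·(2·4·10-(3·4+6)·(10-(20/3)))/(2·10³·10000) = -3/12500 rad
Load 3 — applied couple M₀=-15 kN·m at a=5 m (b=L-a=5):
  θ_3 = (R_Ax²/2 - M_Ax - M₀(x-a))/EI  [x>a] with R_A=-9/4, M_A=-15/4 = ((-9/4)·(20/3)²/2 - (-15/4)·(20/3) - (-15)·((20/3)-5))/10000 = 0 rad
Load 4 — uniform load w=17 kN/m over full span:
  θ_4 = -wx(L-x)(L-2x)/(12EI) = -17·(20/3)·(10-(20/3))·(10-2·(20/3))/(12·10000) = 17/1620 rad
Superposition: θ = Σ θ_i = 8224/759375 rad ≈ 0.010830 rad

θ(20/3) = 8224/759375 rad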